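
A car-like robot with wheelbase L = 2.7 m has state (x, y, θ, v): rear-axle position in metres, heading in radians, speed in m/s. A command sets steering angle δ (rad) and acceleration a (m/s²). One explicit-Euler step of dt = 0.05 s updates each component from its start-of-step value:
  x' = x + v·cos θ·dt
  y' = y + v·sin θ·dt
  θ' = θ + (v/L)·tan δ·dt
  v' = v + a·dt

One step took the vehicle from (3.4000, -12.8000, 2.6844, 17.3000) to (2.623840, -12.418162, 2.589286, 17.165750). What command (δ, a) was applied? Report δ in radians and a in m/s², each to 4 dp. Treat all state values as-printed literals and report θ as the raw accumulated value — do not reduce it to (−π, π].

a = (v'−v)/dt = (-0.134250)/0.05 = -2.6850
Δθ = θ'−θ = -0.095114;  (v·dt/L) = 17.3000·0.05/2.7 = 0.320370
tan δ = Δθ·L/(v·dt) = -0.296888  →  δ = -0.2886

δ = -0.2886, a = -2.6850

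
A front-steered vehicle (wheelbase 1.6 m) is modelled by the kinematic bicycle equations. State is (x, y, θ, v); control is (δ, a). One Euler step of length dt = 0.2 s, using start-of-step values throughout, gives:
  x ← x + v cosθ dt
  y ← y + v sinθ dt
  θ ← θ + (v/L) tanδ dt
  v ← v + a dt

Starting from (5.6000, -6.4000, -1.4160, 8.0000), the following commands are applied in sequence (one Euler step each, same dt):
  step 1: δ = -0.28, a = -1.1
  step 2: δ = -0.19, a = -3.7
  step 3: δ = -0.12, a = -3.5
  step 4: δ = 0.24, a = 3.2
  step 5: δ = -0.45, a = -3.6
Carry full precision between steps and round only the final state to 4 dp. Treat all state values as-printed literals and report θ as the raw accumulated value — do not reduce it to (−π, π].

(4.3533, -13.3731, -2.2242, 6.2600)

after step 1 (δ=-0.28, a=-1.1): (5.846686, -7.980869, -1.703554, 7.780000)
after step 2 (δ=-0.19, a=-3.7): (5.640721, -9.523177, -1.890585, 7.040000)
after step 3 (δ=-0.12, a=-3.5): (5.198093, -10.859794, -1.996695, 6.340000)
after step 4 (δ=0.24, a=3.2): (4.674232, -12.014520, -1.802757, 6.980000)
after step 5 (δ=-0.45, a=-3.6): (4.353311, -13.373132, -2.224223, 6.260000)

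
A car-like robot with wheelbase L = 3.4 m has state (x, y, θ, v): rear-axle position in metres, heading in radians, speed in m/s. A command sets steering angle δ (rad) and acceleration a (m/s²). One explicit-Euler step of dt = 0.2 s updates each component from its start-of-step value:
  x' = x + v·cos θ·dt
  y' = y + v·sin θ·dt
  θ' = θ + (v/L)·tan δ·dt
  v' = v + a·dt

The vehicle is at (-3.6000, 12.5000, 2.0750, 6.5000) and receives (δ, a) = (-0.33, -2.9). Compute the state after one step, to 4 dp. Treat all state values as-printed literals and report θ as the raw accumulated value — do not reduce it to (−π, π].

(-4.2280, 13.6382, 1.9440, 5.9200)

x' = -3.6000 + 6.5000·cos(2.0750)·0.2 = -4.2280
y' = 12.5000 + 6.5000·sin(2.0750)·0.2 = 13.6382
θ' = 2.0750 + (6.5000/3.4)·tan(-0.33)·0.2 = 1.9440
v' = 6.5000 − 2.9000·0.2 = 5.9200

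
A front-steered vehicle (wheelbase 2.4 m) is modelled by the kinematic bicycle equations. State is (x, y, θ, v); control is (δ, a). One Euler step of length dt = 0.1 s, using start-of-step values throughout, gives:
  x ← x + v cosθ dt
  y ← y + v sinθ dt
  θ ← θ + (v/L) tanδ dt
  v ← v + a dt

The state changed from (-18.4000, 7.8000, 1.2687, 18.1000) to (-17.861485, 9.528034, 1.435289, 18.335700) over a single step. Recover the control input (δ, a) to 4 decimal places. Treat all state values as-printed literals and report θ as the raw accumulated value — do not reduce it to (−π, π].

δ = 0.2174, a = 2.3570

a = (v'−v)/dt = (0.235700)/0.1 = 2.3570
Δθ = θ'−θ = 0.166589;  (v·dt/L) = 18.1000·0.1/2.4 = 0.754167
tan δ = Δθ·L/(v·dt) = 0.220891  →  δ = 0.2174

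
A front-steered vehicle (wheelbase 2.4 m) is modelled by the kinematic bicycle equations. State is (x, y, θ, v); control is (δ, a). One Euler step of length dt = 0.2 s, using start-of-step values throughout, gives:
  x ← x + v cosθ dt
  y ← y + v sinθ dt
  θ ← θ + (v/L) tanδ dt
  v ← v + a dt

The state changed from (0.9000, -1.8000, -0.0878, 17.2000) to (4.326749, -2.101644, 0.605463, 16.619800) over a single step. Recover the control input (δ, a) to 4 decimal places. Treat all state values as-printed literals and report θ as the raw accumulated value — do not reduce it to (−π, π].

δ = 0.4505, a = -2.9010

a = (v'−v)/dt = (-0.580200)/0.2 = -2.9010
Δθ = θ'−θ = 0.693263;  (v·dt/L) = 17.2000·0.2/2.4 = 1.433333
tan δ = Δθ·L/(v·dt) = 0.483672  →  δ = 0.4505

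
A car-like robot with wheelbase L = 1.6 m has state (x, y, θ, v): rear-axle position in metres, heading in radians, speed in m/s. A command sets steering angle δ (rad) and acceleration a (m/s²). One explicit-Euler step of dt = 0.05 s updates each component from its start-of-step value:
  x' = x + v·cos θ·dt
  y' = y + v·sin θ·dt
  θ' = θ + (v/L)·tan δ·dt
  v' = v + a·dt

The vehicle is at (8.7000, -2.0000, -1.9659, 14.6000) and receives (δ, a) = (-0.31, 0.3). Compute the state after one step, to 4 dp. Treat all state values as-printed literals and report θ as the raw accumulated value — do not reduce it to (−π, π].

x' = 8.7000 + 14.6000·cos(-1.9659)·0.05 = 8.4190
y' = -2.0000 + 14.6000·sin(-1.9659)·0.05 = -2.6738
θ' = -1.9659 + (14.6000/1.6)·tan(-0.31)·0.05 = -2.1120
v' = 14.6000 + 0.3000·0.05 = 14.6150

(8.4190, -2.6738, -2.1120, 14.6150)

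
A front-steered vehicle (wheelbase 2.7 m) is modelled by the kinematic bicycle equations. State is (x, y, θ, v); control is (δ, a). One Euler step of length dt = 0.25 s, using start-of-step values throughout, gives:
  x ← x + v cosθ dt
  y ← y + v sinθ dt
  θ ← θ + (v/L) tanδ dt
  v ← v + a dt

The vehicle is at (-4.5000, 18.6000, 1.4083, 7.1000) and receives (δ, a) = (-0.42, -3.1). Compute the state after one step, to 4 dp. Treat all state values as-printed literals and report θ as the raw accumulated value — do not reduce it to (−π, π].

(-4.2128, 20.3516, 1.1147, 6.3250)

x' = -4.5000 + 7.1000·cos(1.4083)·0.25 = -4.2128
y' = 18.6000 + 7.1000·sin(1.4083)·0.25 = 20.3516
θ' = 1.4083 + (7.1000/2.7)·tan(-0.42)·0.25 = 1.1147
v' = 7.1000 − 3.1000·0.25 = 6.3250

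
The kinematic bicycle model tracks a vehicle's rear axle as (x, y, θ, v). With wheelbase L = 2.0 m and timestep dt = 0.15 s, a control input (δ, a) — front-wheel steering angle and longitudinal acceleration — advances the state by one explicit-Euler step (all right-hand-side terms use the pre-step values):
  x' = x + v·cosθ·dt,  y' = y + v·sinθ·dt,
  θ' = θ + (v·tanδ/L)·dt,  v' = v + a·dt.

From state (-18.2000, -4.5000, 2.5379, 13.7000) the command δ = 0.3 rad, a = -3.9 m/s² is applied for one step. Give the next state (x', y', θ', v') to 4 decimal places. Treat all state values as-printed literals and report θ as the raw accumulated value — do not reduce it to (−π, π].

x' = -18.2000 + 13.7000·cos(2.5379)·0.15 = -19.8918
y' = -4.5000 + 13.7000·sin(2.5379)·0.15 = -3.3334
θ' = 2.5379 + (13.7000/2.0)·tan(0.3)·0.15 = 2.8557
v' = 13.7000 − 3.9000·0.15 = 13.1150

(-19.8918, -3.3334, 2.8557, 13.1150)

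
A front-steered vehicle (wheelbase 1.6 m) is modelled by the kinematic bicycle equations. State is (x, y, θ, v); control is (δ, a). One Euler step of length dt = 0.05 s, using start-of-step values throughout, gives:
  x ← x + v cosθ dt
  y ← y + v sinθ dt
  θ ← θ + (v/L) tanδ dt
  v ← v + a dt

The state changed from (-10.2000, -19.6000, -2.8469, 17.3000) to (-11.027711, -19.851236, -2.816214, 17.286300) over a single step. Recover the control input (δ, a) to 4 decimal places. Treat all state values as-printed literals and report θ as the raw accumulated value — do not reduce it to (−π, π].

δ = 0.0567, a = -0.2740

a = (v'−v)/dt = (-0.013700)/0.05 = -0.2740
Δθ = θ'−θ = 0.030686;  (v·dt/L) = 17.3000·0.05/1.6 = 0.540625
tan δ = Δθ·L/(v·dt) = 0.056760  →  δ = 0.0567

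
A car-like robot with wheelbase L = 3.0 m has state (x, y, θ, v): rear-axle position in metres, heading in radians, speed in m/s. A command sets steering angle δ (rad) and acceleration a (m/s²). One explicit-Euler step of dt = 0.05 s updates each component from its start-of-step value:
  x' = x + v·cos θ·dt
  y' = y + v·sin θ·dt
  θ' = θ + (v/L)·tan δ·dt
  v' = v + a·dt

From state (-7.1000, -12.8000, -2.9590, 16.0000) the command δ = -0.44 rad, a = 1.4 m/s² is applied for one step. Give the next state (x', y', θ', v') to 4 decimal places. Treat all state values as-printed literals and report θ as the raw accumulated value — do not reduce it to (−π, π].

x' = -7.1000 + 16.0000·cos(-2.9590)·0.05 = -7.8867
y' = -12.8000 + 16.0000·sin(-2.9590)·0.05 = -12.9453
θ' = -2.9590 + (16.0000/3.0)·tan(-0.44)·0.05 = -3.0845
v' = 16.0000 + 1.4000·0.05 = 16.0700

(-7.8867, -12.9453, -3.0845, 16.0700)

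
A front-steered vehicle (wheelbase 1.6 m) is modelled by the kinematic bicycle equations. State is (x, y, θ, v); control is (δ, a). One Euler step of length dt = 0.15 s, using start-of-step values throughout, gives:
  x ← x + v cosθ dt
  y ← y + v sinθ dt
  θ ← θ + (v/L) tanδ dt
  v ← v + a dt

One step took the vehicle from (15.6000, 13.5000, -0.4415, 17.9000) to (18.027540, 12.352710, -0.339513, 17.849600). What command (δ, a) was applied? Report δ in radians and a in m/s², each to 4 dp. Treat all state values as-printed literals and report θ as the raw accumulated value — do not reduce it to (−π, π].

δ = 0.0607, a = -0.3360

a = (v'−v)/dt = (-0.050400)/0.15 = -0.3360
Δθ = θ'−θ = 0.101987;  (v·dt/L) = 17.9000·0.15/1.6 = 1.678125
tan δ = Δθ·L/(v·dt) = 0.060774  →  δ = 0.0607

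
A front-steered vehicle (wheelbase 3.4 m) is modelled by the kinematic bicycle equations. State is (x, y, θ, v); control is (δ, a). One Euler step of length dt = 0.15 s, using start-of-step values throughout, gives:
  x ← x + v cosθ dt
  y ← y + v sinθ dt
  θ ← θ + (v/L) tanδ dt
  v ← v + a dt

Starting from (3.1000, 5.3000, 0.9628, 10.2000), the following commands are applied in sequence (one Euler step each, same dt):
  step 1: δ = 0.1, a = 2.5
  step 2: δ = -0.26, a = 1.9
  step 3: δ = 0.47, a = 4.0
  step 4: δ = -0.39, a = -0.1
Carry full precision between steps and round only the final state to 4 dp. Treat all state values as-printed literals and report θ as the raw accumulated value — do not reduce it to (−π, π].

after step 1 (δ=0.1, a=2.5): (3.973973, 6.555815, 1.007951, 10.575000)
after step 2 (δ=-0.26, a=1.9): (4.820388, 7.897370, 0.883840, 10.860000)
after step 3 (δ=0.47, a=4.0): (5.853479, 9.156880, 1.127215, 11.460000)
after step 4 (δ=-0.39, a=-0.1): (6.591233, 10.709516, 0.919391, 11.445000)

(6.5912, 10.7095, 0.9194, 11.4450)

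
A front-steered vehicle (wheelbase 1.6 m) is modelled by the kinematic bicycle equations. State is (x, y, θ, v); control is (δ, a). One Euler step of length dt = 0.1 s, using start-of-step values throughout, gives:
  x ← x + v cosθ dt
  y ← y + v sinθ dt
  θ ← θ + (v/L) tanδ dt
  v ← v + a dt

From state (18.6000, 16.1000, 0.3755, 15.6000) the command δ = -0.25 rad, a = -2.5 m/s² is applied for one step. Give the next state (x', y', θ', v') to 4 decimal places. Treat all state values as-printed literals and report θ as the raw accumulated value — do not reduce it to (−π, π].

(20.0513, 16.6721, 0.1265, 15.3500)

x' = 18.6000 + 15.6000·cos(0.3755)·0.1 = 20.0513
y' = 16.1000 + 15.6000·sin(0.3755)·0.1 = 16.6721
θ' = 0.3755 + (15.6000/1.6)·tan(-0.25)·0.1 = 0.1265
v' = 15.6000 − 2.5000·0.1 = 15.3500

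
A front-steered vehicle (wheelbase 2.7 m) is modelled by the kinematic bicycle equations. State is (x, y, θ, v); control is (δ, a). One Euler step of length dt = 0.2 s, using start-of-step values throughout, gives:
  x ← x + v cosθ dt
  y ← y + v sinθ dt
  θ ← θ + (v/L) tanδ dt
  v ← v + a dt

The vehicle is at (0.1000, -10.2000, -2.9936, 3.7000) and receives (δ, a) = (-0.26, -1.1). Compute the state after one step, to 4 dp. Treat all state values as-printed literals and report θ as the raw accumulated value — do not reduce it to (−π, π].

x' = 0.1000 + 3.7000·cos(-2.9936)·0.2 = -0.6319
y' = -10.2000 + 3.7000·sin(-2.9936)·0.2 = -10.3091
θ' = -2.9936 + (3.7000/2.7)·tan(-0.26)·0.2 = -3.0665
v' = 3.7000 − 1.1000·0.2 = 3.4800

(-0.6319, -10.3091, -3.0665, 3.4800)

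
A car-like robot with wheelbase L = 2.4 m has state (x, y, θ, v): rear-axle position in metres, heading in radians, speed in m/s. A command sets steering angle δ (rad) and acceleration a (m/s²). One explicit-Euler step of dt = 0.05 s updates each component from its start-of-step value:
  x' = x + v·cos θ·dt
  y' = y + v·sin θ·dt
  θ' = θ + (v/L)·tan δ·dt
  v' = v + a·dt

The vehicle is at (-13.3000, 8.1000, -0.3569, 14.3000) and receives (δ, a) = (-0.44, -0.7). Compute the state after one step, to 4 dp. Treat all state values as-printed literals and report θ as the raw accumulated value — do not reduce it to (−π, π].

(-12.6301, 7.8502, -0.4972, 14.2650)

x' = -13.3000 + 14.3000·cos(-0.3569)·0.05 = -12.6301
y' = 8.1000 + 14.3000·sin(-0.3569)·0.05 = 7.8502
θ' = -0.3569 + (14.3000/2.4)·tan(-0.44)·0.05 = -0.4972
v' = 14.3000 − 0.7000·0.05 = 14.2650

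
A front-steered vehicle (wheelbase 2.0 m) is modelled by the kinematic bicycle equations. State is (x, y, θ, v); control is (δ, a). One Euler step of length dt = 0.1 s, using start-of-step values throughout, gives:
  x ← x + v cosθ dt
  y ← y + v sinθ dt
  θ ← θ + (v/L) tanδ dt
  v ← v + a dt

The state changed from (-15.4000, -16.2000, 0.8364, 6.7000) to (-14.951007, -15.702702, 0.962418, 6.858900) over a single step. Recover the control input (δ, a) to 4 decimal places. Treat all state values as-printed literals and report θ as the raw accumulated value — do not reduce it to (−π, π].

δ = 0.3598, a = 1.5890

a = (v'−v)/dt = (0.158900)/0.1 = 1.5890
Δθ = θ'−θ = 0.126018;  (v·dt/L) = 6.7000·0.1/2.0 = 0.335000
tan δ = Δθ·L/(v·dt) = 0.376173  →  δ = 0.3598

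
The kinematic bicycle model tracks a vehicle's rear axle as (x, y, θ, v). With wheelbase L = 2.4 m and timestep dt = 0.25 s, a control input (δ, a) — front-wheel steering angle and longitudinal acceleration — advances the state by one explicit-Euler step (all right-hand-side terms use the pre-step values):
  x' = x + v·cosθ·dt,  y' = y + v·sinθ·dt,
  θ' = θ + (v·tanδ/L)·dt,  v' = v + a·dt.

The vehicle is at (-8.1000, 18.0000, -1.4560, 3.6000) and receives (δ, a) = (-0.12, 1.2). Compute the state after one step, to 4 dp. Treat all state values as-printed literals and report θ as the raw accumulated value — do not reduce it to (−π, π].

(-7.9969, 17.1059, -1.5012, 3.9000)

x' = -8.1000 + 3.6000·cos(-1.4560)·0.25 = -7.9969
y' = 18.0000 + 3.6000·sin(-1.4560)·0.25 = 17.1059
θ' = -1.4560 + (3.6000/2.4)·tan(-0.12)·0.25 = -1.5012
v' = 3.6000 + 1.2000·0.25 = 3.9000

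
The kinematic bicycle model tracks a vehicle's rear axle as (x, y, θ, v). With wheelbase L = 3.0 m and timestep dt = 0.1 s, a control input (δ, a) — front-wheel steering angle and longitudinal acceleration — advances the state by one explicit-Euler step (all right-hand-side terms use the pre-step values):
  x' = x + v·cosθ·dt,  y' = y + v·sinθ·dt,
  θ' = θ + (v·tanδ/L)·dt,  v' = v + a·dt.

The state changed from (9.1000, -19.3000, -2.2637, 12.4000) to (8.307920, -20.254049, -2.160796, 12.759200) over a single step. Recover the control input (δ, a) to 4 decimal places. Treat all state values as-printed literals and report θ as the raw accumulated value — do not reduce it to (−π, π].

a = (v'−v)/dt = (0.359200)/0.1 = 3.5920
Δθ = θ'−θ = 0.102904;  (v·dt/L) = 12.4000·0.1/3.0 = 0.413333
tan δ = Δθ·L/(v·dt) = 0.248961  →  δ = 0.2440

δ = 0.2440, a = 3.5920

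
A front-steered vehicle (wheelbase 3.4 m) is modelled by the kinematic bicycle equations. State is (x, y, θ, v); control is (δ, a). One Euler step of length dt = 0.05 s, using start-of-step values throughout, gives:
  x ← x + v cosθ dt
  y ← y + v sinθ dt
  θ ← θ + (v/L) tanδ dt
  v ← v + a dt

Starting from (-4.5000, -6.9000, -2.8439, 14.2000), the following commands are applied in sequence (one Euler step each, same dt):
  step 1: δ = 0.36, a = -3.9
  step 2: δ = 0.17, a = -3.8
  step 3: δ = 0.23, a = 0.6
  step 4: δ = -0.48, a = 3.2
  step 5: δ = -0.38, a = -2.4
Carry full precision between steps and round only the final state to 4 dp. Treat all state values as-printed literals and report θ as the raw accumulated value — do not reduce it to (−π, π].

after step 1 (δ=0.36, a=-3.9): (-5.178771, -7.108254, -2.765298, 14.005000)
after step 2 (δ=0.17, a=-3.8): (-5.830027, -7.365579, -2.729944, 13.815000)
after step 3 (δ=0.23, a=0.6): (-6.463073, -7.641962, -2.682376, 13.845000)
after step 4 (δ=-0.48, a=3.2): (-7.083606, -7.948800, -2.788373, 14.005000)
after step 5 (δ=-0.38, a=-2.4): (-7.740625, -8.191030, -2.870635, 13.885000)

(-7.7406, -8.1910, -2.8706, 13.8850)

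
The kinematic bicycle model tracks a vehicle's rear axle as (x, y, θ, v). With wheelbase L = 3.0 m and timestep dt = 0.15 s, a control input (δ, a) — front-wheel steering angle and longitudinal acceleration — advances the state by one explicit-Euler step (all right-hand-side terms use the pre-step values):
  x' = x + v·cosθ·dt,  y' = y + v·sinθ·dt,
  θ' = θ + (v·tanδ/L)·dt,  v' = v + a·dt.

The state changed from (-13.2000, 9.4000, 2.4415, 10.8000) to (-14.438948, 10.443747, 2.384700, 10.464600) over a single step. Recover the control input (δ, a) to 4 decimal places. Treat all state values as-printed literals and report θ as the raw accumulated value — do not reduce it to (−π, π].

a = (v'−v)/dt = (-0.335400)/0.15 = -2.2360
Δθ = θ'−θ = -0.056800;  (v·dt/L) = 10.8000·0.15/3.0 = 0.540000
tan δ = Δθ·L/(v·dt) = -0.105185  →  δ = -0.1048

δ = -0.1048, a = -2.2360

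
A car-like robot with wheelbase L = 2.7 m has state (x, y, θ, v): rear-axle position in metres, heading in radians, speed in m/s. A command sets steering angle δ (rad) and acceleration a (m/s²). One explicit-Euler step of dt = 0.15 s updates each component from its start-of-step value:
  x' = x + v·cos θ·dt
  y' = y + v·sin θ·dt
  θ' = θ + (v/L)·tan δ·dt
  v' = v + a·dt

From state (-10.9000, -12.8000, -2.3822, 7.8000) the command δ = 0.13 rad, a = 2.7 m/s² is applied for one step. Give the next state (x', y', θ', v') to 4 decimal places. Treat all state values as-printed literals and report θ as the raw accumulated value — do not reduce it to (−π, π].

x' = -10.9000 + 7.8000·cos(-2.3822)·0.15 = -11.7485
y' = -12.8000 + 7.8000·sin(-2.3822)·0.15 = -13.6055
θ' = -2.3822 + (7.8000/2.7)·tan(0.13)·0.15 = -2.3255
v' = 7.8000 + 2.7000·0.15 = 8.2050

(-11.7485, -13.6055, -2.3255, 8.2050)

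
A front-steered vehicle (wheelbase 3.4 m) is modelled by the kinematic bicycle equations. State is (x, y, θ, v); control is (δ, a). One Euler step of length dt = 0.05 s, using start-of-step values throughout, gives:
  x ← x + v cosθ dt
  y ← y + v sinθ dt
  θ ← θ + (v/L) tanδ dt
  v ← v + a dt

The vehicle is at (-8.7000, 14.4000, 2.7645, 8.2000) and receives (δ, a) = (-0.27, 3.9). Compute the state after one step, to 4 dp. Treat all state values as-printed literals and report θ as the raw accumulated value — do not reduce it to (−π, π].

x' = -8.7000 + 8.2000·cos(2.7645)·0.05 = -9.0812
y' = 14.4000 + 8.2000·sin(2.7645)·0.05 = 14.5510
θ' = 2.7645 + (8.2000/3.4)·tan(-0.27)·0.05 = 2.7311
v' = 8.2000 + 3.9000·0.05 = 8.3950

(-9.0812, 14.5510, 2.7311, 8.3950)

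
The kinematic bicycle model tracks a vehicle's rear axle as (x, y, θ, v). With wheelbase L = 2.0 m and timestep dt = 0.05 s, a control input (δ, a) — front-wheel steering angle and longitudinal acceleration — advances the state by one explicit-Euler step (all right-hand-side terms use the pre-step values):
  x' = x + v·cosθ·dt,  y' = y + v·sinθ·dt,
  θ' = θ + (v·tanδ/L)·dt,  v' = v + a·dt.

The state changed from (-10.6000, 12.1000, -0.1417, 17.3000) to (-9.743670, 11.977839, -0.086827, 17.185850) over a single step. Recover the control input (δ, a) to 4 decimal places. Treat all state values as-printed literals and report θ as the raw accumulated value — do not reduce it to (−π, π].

a = (v'−v)/dt = (-0.114150)/0.05 = -2.2830
Δθ = θ'−θ = 0.054873;  (v·dt/L) = 17.3000·0.05/2.0 = 0.432500
tan δ = Δθ·L/(v·dt) = 0.126874  →  δ = 0.1262

δ = 0.1262, a = -2.2830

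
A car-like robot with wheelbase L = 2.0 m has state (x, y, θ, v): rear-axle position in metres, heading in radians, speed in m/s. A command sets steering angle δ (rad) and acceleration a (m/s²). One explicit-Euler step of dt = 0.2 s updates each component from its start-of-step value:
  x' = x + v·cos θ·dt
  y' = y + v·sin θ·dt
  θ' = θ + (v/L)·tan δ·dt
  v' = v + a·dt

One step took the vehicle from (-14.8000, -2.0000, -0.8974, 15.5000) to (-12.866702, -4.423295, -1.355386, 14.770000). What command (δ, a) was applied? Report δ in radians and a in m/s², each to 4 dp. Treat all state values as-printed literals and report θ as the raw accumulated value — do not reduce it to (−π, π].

δ = -0.2873, a = -3.6500

a = (v'−v)/dt = (-0.730000)/0.2 = -3.6500
Δθ = θ'−θ = -0.457986;  (v·dt/L) = 15.5000·0.2/2.0 = 1.550000
tan δ = Δθ·L/(v·dt) = -0.295475  →  δ = -0.2873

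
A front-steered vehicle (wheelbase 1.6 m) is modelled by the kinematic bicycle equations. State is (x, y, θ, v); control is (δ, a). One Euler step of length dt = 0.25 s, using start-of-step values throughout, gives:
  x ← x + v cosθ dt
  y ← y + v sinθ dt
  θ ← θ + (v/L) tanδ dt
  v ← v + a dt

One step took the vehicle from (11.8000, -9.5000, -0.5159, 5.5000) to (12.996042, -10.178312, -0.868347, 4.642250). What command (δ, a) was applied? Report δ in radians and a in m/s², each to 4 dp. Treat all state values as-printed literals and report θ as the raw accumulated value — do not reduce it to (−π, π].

a = (v'−v)/dt = (-0.857750)/0.25 = -3.4310
Δθ = θ'−θ = -0.352447;  (v·dt/L) = 5.5000·0.25/1.6 = 0.859375
tan δ = Δθ·L/(v·dt) = -0.410120  →  δ = -0.3892

δ = -0.3892, a = -3.4310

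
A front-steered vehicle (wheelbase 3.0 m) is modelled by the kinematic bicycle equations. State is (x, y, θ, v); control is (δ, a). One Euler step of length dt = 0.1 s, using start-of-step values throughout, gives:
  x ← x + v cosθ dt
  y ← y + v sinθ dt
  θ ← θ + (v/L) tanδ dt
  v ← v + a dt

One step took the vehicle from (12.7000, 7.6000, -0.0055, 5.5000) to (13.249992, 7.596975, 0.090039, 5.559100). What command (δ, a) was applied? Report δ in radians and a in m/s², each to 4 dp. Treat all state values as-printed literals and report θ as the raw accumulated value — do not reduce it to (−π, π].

a = (v'−v)/dt = (0.059100)/0.1 = 0.5910
Δθ = θ'−θ = 0.095539;  (v·dt/L) = 5.5000·0.1/3.0 = 0.183333
tan δ = Δθ·L/(v·dt) = 0.521122  →  δ = 0.4804

δ = 0.4804, a = 0.5910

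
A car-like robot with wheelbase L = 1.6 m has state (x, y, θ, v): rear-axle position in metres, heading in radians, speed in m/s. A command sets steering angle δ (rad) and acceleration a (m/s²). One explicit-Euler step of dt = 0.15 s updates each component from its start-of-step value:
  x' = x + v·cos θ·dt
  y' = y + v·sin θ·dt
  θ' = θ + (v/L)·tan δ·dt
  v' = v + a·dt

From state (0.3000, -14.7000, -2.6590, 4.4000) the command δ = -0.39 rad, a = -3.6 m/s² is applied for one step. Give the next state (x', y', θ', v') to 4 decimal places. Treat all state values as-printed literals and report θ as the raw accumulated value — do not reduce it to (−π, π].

x' = 0.3000 + 4.4000·cos(-2.6590)·0.15 = -0.2846
y' = -14.7000 + 4.4000·sin(-2.6590)·0.15 = -15.0063
θ' = -2.6590 + (4.4000/1.6)·tan(-0.39)·0.15 = -2.8286
v' = 4.4000 − 3.6000·0.15 = 3.8600

(-0.2846, -15.0063, -2.8286, 3.8600)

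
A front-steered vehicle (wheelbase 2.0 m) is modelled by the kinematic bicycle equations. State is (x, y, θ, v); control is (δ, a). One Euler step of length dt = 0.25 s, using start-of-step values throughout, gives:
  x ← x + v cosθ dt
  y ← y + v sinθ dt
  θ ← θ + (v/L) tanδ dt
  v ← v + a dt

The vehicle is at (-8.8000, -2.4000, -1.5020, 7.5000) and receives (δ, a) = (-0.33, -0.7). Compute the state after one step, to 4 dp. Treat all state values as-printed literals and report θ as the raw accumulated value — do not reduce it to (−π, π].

x' = -8.8000 + 7.5000·cos(-1.5020)·0.25 = -8.6711
y' = -2.4000 + 7.5000·sin(-1.5020)·0.25 = -4.2706
θ' = -1.5020 + (7.5000/2.0)·tan(-0.33)·0.25 = -1.8231
v' = 7.5000 − 0.7000·0.25 = 7.3250

(-8.6711, -4.2706, -1.8231, 7.3250)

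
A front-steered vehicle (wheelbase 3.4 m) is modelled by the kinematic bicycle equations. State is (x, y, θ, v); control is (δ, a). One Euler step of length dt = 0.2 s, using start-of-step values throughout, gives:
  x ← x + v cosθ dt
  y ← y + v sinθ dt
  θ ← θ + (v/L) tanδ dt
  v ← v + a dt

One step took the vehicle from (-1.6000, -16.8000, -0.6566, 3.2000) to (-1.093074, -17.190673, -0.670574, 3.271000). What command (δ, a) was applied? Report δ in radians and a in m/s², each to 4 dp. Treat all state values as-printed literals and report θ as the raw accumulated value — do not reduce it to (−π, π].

δ = -0.0741, a = 0.3550

a = (v'−v)/dt = (0.071000)/0.2 = 0.3550
Δθ = θ'−θ = -0.013974;  (v·dt/L) = 3.2000·0.2/3.4 = 0.188235
tan δ = Δθ·L/(v·dt) = -0.074237  →  δ = -0.0741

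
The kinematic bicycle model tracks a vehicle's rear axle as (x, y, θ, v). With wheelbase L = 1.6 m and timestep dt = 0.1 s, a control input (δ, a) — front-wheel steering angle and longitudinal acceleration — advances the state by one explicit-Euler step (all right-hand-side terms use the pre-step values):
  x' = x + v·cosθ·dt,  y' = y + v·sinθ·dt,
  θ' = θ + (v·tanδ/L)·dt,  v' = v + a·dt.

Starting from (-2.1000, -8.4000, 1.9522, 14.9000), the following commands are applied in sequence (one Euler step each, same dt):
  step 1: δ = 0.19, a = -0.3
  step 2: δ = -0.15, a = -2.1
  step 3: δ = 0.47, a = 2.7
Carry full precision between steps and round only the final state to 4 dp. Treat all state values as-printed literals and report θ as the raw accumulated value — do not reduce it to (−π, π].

(-4.0429, -4.4190, 2.4563, 14.9300)

after step 1 (δ=0.19, a=-0.3): (-2.654613, -7.017067, 2.131298, 14.870000)
after step 2 (δ=-0.15, a=-2.1): (-3.445119, -5.757595, 1.990837, 14.660000)
after step 3 (δ=0.47, a=2.7): (-4.042950, -4.419030, 2.456260, 14.930000)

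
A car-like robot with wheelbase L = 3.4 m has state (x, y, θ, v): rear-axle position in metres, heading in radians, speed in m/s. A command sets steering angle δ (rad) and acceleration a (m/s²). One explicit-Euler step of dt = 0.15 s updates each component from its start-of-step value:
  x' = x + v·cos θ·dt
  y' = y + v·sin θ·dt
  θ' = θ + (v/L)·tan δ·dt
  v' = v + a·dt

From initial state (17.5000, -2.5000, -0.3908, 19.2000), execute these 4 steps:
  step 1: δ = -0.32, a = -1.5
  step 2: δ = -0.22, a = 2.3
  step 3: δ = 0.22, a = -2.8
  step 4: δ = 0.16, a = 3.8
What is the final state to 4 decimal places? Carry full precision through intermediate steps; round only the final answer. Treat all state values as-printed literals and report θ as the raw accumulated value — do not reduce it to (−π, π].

after step 1 (δ=-0.32, a=-1.5): (20.162861, -3.597073, -0.671506, 18.975000)
after step 2 (δ=-0.22, a=2.3): (22.391149, -5.367913, -0.858705, 19.320000)
after step 3 (δ=0.22, a=-2.8): (24.284754, -7.561691, -0.668103, 18.900000)
after step 4 (δ=0.16, a=3.8): (26.510225, -9.317967, -0.533541, 19.470000)

(26.5102, -9.3180, -0.5335, 19.4700)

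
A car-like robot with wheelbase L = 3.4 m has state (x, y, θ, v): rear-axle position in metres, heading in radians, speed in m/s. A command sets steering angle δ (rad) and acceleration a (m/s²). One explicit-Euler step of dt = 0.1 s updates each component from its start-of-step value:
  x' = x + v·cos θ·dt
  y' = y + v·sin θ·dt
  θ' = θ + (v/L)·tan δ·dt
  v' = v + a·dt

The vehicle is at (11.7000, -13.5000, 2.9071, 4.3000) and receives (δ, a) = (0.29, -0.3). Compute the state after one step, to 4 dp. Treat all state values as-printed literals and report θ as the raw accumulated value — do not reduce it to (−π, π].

x' = 11.7000 + 4.3000·cos(2.9071)·0.1 = 11.2818
y' = -13.5000 + 4.3000·sin(2.9071)·0.1 = -13.4001
θ' = 2.9071 + (4.3000/3.4)·tan(0.29)·0.1 = 2.9448
v' = 4.3000 − 0.3000·0.1 = 4.2700

(11.2818, -13.4001, 2.9448, 4.2700)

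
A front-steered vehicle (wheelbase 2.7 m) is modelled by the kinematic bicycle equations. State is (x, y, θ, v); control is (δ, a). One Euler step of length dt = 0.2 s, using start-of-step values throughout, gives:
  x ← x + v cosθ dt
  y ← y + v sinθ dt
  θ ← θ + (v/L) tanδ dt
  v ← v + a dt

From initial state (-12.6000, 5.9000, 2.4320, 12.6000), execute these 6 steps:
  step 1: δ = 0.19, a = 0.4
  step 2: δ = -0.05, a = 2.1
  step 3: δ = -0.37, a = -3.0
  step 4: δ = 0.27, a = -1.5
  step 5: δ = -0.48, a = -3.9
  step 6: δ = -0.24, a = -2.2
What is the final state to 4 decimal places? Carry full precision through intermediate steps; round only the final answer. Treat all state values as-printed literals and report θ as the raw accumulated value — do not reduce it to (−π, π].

after step 1 (δ=0.19, a=0.4): (-14.511741, 7.541842, 2.611499, 12.680000)
after step 2 (δ=-0.05, a=2.1): (-16.699699, 8.824081, 2.564496, 13.100000)
after step 3 (δ=-0.37, a=-3.0): (-18.895391, 10.253534, 2.188125, 12.500000)
after step 4 (δ=0.27, a=-1.5): (-20.342539, 12.292103, 2.444383, 12.200000)
after step 5 (δ=-0.48, a=-3.9): (-22.213133, 13.858780, 1.973905, 11.420000)
after step 6 (δ=-0.24, a=-2.2): (-23.109100, 15.959708, 1.766893, 10.980000)

(-23.1091, 15.9597, 1.7669, 10.9800)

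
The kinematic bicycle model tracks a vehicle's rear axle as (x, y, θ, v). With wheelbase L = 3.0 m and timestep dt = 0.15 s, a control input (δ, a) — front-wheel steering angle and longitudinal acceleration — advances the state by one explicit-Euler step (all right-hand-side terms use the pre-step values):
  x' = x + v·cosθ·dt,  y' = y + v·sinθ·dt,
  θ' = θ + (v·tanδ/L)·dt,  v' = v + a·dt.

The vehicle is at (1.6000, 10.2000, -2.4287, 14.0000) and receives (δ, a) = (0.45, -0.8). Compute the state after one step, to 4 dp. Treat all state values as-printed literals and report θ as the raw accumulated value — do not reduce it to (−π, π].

x' = 1.6000 + 14.0000·cos(-2.4287)·0.15 = 0.0114
y' = 10.2000 + 14.0000·sin(-2.4287)·0.15 = 8.8265
θ' = -2.4287 + (14.0000/3.0)·tan(0.45)·0.15 = -2.0906
v' = 14.0000 − 0.8000·0.15 = 13.8800

(0.0114, 8.8265, -2.0906, 13.8800)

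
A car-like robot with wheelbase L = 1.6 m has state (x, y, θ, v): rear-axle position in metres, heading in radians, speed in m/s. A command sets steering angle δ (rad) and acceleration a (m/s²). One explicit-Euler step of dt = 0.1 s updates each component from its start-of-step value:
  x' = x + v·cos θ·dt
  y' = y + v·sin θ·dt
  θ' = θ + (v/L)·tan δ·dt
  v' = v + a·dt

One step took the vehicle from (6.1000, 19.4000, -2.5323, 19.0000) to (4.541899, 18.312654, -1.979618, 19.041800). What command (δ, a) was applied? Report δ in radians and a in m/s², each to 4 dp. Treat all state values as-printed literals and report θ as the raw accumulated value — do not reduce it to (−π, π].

δ = 0.4356, a = 0.4180

a = (v'−v)/dt = (0.041800)/0.1 = 0.4180
Δθ = θ'−θ = 0.552682;  (v·dt/L) = 19.0000·0.1/1.6 = 1.187500
tan δ = Δθ·L/(v·dt) = 0.465416  →  δ = 0.4356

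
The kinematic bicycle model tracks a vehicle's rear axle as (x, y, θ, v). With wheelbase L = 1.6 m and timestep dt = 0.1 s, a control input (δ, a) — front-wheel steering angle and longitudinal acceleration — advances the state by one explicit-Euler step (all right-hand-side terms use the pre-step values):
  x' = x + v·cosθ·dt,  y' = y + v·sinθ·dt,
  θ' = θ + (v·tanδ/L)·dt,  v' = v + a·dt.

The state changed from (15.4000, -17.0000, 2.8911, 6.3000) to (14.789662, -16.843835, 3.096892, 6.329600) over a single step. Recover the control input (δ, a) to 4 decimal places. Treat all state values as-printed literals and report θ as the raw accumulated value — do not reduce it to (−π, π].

a = (v'−v)/dt = (0.029600)/0.1 = 0.2960
Δθ = θ'−θ = 0.205792;  (v·dt/L) = 6.3000·0.1/1.6 = 0.393750
tan δ = Δθ·L/(v·dt) = 0.522646  →  δ = 0.4816

δ = 0.4816, a = 0.2960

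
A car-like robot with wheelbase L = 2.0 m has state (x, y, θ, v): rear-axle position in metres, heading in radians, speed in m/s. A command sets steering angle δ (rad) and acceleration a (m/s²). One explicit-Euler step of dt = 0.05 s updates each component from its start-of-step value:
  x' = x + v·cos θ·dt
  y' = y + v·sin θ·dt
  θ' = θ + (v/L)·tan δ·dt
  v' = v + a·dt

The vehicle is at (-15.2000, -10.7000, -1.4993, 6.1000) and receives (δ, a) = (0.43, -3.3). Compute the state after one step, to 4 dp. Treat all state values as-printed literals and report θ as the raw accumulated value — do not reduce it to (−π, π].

(-15.1782, -11.0042, -1.4294, 5.9350)

x' = -15.2000 + 6.1000·cos(-1.4993)·0.05 = -15.1782
y' = -10.7000 + 6.1000·sin(-1.4993)·0.05 = -11.0042
θ' = -1.4993 + (6.1000/2.0)·tan(0.43)·0.05 = -1.4294
v' = 6.1000 − 3.3000·0.05 = 5.9350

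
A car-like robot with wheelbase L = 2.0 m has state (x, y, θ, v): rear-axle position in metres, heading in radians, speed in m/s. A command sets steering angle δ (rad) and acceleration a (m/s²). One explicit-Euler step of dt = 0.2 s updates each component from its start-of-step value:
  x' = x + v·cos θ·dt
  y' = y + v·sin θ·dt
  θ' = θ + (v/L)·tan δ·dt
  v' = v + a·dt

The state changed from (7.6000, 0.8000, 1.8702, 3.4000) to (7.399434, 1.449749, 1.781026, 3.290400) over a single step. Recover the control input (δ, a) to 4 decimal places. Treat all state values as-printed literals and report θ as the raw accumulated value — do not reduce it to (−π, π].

a = (v'−v)/dt = (-0.109600)/0.2 = -0.5480
Δθ = θ'−θ = -0.089174;  (v·dt/L) = 3.4000·0.2/2.0 = 0.340000
tan δ = Δθ·L/(v·dt) = -0.262276  →  δ = -0.2565

δ = -0.2565, a = -0.5480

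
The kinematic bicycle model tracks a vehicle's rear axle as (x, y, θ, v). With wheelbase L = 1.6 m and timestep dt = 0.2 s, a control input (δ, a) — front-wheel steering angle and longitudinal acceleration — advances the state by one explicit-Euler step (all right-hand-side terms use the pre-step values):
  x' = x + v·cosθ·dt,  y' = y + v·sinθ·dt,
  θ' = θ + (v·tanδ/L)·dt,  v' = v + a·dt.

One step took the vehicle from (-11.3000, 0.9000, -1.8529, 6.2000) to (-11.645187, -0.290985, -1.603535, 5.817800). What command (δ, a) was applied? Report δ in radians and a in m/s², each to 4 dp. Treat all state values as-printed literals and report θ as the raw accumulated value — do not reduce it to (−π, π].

δ = 0.3113, a = -1.9110

a = (v'−v)/dt = (-0.382200)/0.2 = -1.9110
Δθ = θ'−θ = 0.249365;  (v·dt/L) = 6.2000·0.2/1.6 = 0.775000
tan δ = Δθ·L/(v·dt) = 0.321761  →  δ = 0.3113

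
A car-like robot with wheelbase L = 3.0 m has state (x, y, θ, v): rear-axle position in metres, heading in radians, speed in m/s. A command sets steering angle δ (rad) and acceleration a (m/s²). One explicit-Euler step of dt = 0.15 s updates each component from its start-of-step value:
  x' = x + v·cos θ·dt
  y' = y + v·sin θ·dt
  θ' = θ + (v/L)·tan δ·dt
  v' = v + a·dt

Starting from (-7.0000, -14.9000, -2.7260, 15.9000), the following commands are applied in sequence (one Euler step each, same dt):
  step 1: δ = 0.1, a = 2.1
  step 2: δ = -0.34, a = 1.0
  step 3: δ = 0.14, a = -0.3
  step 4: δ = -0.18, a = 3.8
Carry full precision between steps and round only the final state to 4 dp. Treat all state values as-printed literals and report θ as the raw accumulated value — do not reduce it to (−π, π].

after step 1 (δ=0.1, a=2.1): (-9.181982, -15.862901, -2.646234, 16.215000)
after step 2 (δ=-0.34, a=1.0): (-11.321871, -17.019065, -2.933026, 16.365000)
after step 3 (δ=0.14, a=-0.3): (-13.723424, -17.527340, -2.817717, 16.320000)
after step 4 (δ=-0.18, a=3.8): (-16.044150, -18.306399, -2.966204, 16.890000)

(-16.0442, -18.3064, -2.9662, 16.8900)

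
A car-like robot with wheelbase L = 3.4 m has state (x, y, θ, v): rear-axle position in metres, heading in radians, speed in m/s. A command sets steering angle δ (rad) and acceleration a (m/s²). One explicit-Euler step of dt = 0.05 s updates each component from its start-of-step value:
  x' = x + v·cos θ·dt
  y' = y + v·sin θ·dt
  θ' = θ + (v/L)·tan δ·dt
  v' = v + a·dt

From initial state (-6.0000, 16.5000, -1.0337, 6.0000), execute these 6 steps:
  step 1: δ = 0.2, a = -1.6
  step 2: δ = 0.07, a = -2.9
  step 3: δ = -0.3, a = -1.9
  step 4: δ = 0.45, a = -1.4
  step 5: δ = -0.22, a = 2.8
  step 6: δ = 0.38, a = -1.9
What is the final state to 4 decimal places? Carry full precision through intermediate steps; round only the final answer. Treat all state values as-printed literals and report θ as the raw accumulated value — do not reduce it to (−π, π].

(-5.0876, 15.0224, -0.9803, 5.6550)

after step 1 (δ=0.2, a=-1.6): (-5.846507, 16.242241, -1.015814, 5.920000)
after step 2 (δ=0.07, a=-2.9): (-5.690536, 15.990667, -1.009710, 5.775000)
after step 3 (δ=-0.3, a=-1.9): (-5.536890, 15.746189, -1.035981, 5.680000)
after step 4 (δ=0.45, a=-1.4): (-5.392141, 15.501846, -0.995631, 5.610000)
after step 5 (δ=-0.22, a=2.8): (-5.239556, 15.266478, -1.014080, 5.750000)
after step 6 (δ=0.38, a=-1.9): (-5.087641, 15.022392, -0.980306, 5.655000)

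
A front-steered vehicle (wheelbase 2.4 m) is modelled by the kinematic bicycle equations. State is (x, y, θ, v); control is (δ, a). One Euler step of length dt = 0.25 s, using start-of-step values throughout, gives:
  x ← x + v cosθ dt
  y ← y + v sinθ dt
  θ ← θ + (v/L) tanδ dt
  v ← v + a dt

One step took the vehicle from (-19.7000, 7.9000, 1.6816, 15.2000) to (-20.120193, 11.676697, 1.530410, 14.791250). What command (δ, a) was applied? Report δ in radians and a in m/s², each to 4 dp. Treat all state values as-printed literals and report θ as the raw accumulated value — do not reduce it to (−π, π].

δ = -0.0952, a = -1.6350

a = (v'−v)/dt = (-0.408750)/0.25 = -1.6350
Δθ = θ'−θ = -0.151190;  (v·dt/L) = 15.2000·0.25/2.4 = 1.583333
tan δ = Δθ·L/(v·dt) = -0.095488  →  δ = -0.0952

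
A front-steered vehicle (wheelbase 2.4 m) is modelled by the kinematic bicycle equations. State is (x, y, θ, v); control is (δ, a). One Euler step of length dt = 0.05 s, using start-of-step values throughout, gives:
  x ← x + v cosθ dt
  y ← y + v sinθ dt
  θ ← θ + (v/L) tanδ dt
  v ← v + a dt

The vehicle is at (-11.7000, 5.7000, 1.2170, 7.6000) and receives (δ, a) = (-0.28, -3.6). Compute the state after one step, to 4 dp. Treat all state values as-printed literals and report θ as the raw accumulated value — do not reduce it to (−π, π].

(-11.5683, 6.0565, 1.1715, 7.4200)

x' = -11.7000 + 7.6000·cos(1.2170)·0.05 = -11.5683
y' = 5.7000 + 7.6000·sin(1.2170)·0.05 = 6.0565
θ' = 1.2170 + (7.6000/2.4)·tan(-0.28)·0.05 = 1.1715
v' = 7.6000 − 3.6000·0.05 = 7.4200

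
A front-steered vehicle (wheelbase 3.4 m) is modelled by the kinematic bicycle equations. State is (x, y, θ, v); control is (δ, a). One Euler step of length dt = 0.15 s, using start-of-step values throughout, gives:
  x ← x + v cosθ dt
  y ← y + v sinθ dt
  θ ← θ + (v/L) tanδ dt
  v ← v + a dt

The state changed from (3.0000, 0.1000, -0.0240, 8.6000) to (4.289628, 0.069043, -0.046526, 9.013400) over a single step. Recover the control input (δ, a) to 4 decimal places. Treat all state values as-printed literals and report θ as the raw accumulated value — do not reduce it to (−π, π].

δ = -0.0593, a = 2.7560

a = (v'−v)/dt = (0.413400)/0.15 = 2.7560
Δθ = θ'−θ = -0.022526;  (v·dt/L) = 8.6000·0.15/3.4 = 0.379412
tan δ = Δθ·L/(v·dt) = -0.059371  →  δ = -0.0593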